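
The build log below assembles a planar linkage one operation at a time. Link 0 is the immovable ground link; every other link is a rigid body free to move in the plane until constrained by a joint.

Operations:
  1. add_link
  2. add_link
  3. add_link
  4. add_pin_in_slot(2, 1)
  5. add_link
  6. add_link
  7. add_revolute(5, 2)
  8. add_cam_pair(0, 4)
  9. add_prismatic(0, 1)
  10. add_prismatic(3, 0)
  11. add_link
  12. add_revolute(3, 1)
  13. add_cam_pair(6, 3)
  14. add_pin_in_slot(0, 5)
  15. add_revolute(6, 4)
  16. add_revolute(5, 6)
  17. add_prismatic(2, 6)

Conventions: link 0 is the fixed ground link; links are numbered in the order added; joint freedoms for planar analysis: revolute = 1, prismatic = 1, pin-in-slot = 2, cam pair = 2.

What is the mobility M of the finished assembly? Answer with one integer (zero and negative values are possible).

L=1 J1=0 J2=0
add link → L=2 J1=0 J2=0
add link → L=3 J1=0 J2=0
add link → L=4 J1=0 J2=0
PS@2,1 dof=2 J2 → L=4 J1=0 J2=1
add link → L=5 J1=0 J2=1
add link → L=6 J1=0 J2=1
R@5,2 dof=1 J1 → L=6 J1=1 J2=1
C@0,4 dof=2 J2 → L=6 J1=1 J2=2
P@0,1 dof=1 J1 → L=6 J1=2 J2=2
P@3,0 dof=1 J1 → L=6 J1=3 J2=2
add link → L=7 J1=3 J2=2
R@3,1 dof=1 J1 → L=7 J1=4 J2=2
C@6,3 dof=2 J2 → L=7 J1=4 J2=3
PS@0,5 dof=2 J2 → L=7 J1=4 J2=4
R@6,4 dof=1 J1 → L=7 J1=5 J2=4
R@5,6 dof=1 J1 → L=7 J1=6 J2=4
P@2,6 dof=1 J1 → L=7 J1=7 J2=4
M=3(L−1)−2J1−J2=3·6−2·7−4=0

M = 0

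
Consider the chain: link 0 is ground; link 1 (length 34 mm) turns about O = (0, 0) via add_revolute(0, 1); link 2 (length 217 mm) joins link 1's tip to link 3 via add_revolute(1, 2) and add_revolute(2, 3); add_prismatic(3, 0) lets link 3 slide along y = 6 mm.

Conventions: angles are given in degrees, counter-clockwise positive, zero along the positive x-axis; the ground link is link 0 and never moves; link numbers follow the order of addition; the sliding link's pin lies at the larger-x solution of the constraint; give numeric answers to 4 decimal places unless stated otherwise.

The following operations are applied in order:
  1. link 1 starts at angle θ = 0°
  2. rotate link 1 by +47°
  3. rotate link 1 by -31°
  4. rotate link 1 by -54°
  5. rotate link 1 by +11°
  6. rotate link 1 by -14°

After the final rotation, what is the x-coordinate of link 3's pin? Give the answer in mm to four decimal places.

geometry: r = 34 mm, L = 217 mm, e = 6 mm; θ starts at 0°
rotate link 1 by +47°: θ ← 0° +47° = 47°
rotate link 1 by -31°: θ ← 47° -31° = 16°
rotate link 1 by -54°: θ ← 16° -54° = -38°
rotate link 1 by +11°: θ ← -38° +11° = -27°
rotate link 1 by -14°: θ ← -27° -14° = -41°
crank pin P = (r cos θ, r sin θ) = (25.660126, -22.306007)
h = r sin θ − e = -22.306007 − 6 = -28.306007
x = r cos θ + √(L² − h²) = 25.660126 + 215.145927 = 240.806053

240.8061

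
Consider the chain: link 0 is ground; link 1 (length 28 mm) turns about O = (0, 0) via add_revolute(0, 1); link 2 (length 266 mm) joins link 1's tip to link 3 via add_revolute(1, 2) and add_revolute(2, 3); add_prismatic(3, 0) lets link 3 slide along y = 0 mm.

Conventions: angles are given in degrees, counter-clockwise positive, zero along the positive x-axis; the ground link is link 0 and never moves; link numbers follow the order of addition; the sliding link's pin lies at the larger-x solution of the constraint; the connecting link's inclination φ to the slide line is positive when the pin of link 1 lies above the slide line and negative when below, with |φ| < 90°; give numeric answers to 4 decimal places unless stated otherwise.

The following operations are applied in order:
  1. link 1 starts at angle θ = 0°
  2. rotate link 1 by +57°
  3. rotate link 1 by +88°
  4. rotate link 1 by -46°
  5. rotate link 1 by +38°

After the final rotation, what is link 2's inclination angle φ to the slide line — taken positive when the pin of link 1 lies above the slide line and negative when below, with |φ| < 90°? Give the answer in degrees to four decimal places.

geometry: r = 28 mm, L = 266 mm, e = 0 mm; θ starts at 0°
rotate link 1 by +57°: θ ← 0° +57° = 57°
rotate link 1 by +88°: θ ← 57° +88° = 145°
rotate link 1 by -46°: θ ← 145° -46° = 99°
rotate link 1 by +38°: θ ← 99° +38° = 137°
h = r sin θ − e = 19.095954 − 0 = 19.095954
sin φ = h / L = 19.095954 / 266 = 0.07178930
φ = arcsin(0.07178930) = 4.116765°

4.1168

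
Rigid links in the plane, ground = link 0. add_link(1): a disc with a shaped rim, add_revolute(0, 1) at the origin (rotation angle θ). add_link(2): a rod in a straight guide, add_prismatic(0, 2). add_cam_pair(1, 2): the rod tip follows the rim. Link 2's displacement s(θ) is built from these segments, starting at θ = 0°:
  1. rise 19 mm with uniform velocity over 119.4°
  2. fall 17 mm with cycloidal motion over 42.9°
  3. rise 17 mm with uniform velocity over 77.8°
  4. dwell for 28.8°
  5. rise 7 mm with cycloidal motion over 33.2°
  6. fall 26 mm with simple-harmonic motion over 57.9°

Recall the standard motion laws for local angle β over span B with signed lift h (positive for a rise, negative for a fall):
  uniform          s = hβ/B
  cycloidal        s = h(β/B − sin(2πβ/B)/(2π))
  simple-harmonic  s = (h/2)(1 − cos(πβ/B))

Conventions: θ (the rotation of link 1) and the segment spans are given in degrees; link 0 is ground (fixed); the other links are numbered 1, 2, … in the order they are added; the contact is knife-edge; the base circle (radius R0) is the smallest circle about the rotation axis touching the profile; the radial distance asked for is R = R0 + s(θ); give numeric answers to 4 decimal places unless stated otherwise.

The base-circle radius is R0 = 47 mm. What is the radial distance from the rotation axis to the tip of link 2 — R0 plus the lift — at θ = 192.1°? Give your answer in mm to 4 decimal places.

segment 1 (0° to 119.4°, uniform, h = 19) is passed completely: s = 0.0000 + (19) = 19.0000
segment 2 (119.4° to 162.3°, cycloidal, h = -17) is passed completely: s = 19.0000 + (-17) = 2.0000
θ = 192.1° falls in segment 3 (162.3° to 240.1°, uniform, h = 17): β = 192.1 − 162.3 = 29.8°, B = 77.8°; Δs = 17·29.8/77.8 = 6.5116; s = 2.0000 + 6.5116 = 8.5116
R = R0 + s = 47 + 8.5116 = 55.5116

55.5116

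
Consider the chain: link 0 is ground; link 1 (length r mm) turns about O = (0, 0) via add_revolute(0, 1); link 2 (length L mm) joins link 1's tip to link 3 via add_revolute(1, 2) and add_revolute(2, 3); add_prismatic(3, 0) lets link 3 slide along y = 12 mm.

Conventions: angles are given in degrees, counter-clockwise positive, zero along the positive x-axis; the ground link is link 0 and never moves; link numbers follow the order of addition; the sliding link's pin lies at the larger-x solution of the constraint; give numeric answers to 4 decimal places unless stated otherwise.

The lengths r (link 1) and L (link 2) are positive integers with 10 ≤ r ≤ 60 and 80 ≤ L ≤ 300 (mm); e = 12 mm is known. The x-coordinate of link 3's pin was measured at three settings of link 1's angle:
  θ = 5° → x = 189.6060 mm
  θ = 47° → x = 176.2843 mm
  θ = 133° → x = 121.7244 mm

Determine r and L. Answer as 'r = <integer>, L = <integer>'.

constraint per measurement: (x − r cos θ)² + (r sin θ − e)² = L²
subtracting the θ₁ and θ₂ equations cancels the r² and L² terms:
r = (x₁² − x₂²) / (2[(x₁cos θ₁ + e sin θ₁) − (x₂cos θ₂ + e sin θ₂)]) = 40.0000 → r = 40
L² = (x₁ − r cos θ₁)² + (r sin θ₁ − e)² = 22500.0064 → L = 150.0000 → L = 150
check at θ₃=133°: x = 121.7244 (printed 121.7244) ✓

r = 40, L = 150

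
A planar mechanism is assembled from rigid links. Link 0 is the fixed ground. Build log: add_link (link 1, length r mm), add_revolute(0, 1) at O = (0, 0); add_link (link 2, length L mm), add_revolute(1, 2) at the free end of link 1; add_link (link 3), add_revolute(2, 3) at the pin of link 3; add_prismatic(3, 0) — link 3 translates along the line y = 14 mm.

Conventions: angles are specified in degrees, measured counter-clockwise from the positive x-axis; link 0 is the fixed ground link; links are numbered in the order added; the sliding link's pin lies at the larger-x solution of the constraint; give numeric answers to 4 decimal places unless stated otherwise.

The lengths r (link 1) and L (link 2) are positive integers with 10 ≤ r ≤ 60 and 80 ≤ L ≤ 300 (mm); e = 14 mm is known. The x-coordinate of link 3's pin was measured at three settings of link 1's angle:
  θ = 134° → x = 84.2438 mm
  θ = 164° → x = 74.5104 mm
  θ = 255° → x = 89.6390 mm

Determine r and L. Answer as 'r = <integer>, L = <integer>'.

constraint per measurement: (x − r cos θ)² + (r sin θ − e)² = L²
subtracting the θ₁ and θ₂ equations cancels the r² and L² terms:
r = (x₁² − x₂²) / (2[(x₁cos θ₁ + e sin θ₁) − (x₂cos θ₂ + e sin θ₂)]) = 40.0001 → r = 40
L² = (x₁ − r cos θ₁)² + (r sin θ₁ − e)² = 12769.0101 → L = 113.0000 → L = 113
check at θ₃=255°: x = 89.6390 (printed 89.6390) ✓

r = 40, L = 113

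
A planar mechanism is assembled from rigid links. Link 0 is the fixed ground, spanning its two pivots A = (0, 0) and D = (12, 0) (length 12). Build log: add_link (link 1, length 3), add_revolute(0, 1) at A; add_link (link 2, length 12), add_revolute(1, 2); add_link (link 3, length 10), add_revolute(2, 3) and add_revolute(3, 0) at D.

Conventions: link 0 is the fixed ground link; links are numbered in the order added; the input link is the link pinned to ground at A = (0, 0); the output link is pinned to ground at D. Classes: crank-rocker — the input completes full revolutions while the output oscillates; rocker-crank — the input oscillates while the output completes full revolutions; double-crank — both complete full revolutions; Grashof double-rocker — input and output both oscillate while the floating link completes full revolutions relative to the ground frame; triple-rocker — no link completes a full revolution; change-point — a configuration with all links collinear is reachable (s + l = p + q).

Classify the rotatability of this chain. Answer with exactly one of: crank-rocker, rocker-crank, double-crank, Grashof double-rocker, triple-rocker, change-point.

lengths: ground=12, input=3, coupler=12, output=10
sorted: s=3 (shortest), l=12 (longest), p+q=22
s + l = 15 vs p + q = 22
s + l < p + q (Grashof) with shortest = input link → crank-rocker

crank-rocker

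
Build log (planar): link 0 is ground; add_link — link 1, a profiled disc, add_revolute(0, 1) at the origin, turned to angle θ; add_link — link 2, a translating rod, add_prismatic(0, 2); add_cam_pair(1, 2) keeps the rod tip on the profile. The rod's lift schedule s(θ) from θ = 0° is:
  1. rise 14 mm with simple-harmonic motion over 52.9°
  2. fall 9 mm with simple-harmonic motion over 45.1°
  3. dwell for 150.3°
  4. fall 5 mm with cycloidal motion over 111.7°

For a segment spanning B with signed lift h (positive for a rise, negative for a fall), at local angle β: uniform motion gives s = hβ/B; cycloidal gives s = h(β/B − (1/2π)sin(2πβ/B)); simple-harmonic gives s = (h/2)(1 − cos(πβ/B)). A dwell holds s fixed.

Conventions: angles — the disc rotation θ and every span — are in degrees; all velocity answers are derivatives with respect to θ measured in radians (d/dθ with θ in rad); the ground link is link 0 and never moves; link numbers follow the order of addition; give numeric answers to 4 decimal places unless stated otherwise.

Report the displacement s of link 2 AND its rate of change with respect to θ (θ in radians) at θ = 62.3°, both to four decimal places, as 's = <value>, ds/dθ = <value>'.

seg 1 [0°–52.9°] simple-harmonic, h=14: full span → s += 14 → s = 14.0000
seg 2 [52.9°–98°] simple-harmonic, h=-9: θ=62.3° here. β=9.4, B=45.1. -9/2·(1 − cos(π·0.2084)) = -0.9307 → s = 13.0693
velocity in seg [52.9°–98°] (simple-harmonic), θ in radians: β = 9.4° = 0.1641 rad, B = 45.1° = 0.7871 rad; ds/dθ = (πh/(2B)) sin(πβ/B) = (π·(-9)/(2·0.7871)) sin(π·0.2084) = -10.937544 mm/rad

s = 13.0693, ds/dθ = -10.9375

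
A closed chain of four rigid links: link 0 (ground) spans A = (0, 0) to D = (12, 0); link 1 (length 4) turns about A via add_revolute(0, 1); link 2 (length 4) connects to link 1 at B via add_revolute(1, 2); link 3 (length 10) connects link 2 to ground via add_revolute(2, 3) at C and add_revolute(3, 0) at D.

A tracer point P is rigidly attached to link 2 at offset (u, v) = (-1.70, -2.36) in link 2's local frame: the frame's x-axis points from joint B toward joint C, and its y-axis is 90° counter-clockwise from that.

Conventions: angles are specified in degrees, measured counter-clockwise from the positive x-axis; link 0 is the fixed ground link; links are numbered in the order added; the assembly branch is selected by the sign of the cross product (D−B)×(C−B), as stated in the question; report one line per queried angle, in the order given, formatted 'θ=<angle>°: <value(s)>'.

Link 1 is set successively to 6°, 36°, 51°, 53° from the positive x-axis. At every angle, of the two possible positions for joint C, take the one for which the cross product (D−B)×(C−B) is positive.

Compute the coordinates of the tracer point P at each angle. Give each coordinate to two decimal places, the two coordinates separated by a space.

A=(0,0), D=(12.00,0)
θ=6°: B = A + 4.00·(cos6°, sin6°) = (3.9781, 0.4181)
θ=6°: |BD| = 8.0328
θ=6°: circle(B,4.00) ∩ circle(D,10.00): a=-1.2122, h=3.8119
θ=6°:   candidates: C₊=(2.9660,4.2880) cross=30.620; C₋=(2.5692,-3.3255) cross=-30.620
θ=6°:   branch + wants cross > 0 → take C=(2.9660,4.2880) (cross=30.620)
θ=6°: ex = (C−B)/|BC| = (-0.2530,0.9675); ey = (-0.9675,-0.2530)
θ=6°: P = B + -1.70·ex + -2.36·ey = (6.6914,-0.6294)
θ=36°: B = A + 4.00·(cos36°, sin36°) = (3.2361, 2.3511)
θ=36°: |BD| = 9.0738
θ=36°: circle(B,4.00) ∩ circle(D,10.00): a=-0.0918, h=3.9989
θ=36°:   candidates: C₊=(4.1836,6.2373) cross=36.286; C₋=(2.1112,-1.4874) cross=-36.286
θ=36°:   branch + wants cross > 0 → take C=(4.1836,6.2373) (cross=36.286)
θ=36°: ex = (C−B)/|BC| = (0.2369,0.9715); ey = (-0.9715,0.2369)
θ=36°: P = B + -1.70·ex + -2.36·ey = (5.1262,0.1405)
θ=51°: B = A + 4.00·(cos51°, sin51°) = (2.5173, 3.1086)
θ=51°: |BD| = 9.9792
θ=51°: circle(B,4.00) ∩ circle(D,10.00): a=0.7809, h=3.9230
θ=51°:   candidates: C₊=(4.4814,6.5932) cross=39.149; C₋=(2.0373,-0.8625) cross=-39.149
θ=51°:   branch + wants cross > 0 → take C=(4.4814,6.5932) (cross=39.149)
θ=51°: ex = (C−B)/|BC| = (0.4910,0.8711); ey = (-0.8711,0.4910)
θ=51°: P = B + -1.70·ex + -2.36·ey = (3.7385,0.4688)
θ=53°: B = A + 4.00·(cos53°, sin53°) = (2.4073, 3.1945)
θ=53°: |BD| = 10.1107
θ=53°: circle(B,4.00) ∩ circle(D,10.00): a=0.9013, h=3.8971
θ=53°:   candidates: C₊=(4.4937,6.6073) cross=39.403; C₋=(2.0311,-0.7877) cross=-39.403
θ=53°:   branch + wants cross > 0 → take C=(4.4937,6.6073) (cross=39.403)
θ=53°: ex = (C−B)/|BC| = (0.5216,0.8532); ey = (-0.8532,0.5216)
θ=53°: P = B + -1.70·ex + -2.36·ey = (3.5340,0.5131)

θ=6°: 6.69 -0.63
θ=36°: 5.13 0.14
θ=51°: 3.74 0.47
θ=53°: 3.53 0.51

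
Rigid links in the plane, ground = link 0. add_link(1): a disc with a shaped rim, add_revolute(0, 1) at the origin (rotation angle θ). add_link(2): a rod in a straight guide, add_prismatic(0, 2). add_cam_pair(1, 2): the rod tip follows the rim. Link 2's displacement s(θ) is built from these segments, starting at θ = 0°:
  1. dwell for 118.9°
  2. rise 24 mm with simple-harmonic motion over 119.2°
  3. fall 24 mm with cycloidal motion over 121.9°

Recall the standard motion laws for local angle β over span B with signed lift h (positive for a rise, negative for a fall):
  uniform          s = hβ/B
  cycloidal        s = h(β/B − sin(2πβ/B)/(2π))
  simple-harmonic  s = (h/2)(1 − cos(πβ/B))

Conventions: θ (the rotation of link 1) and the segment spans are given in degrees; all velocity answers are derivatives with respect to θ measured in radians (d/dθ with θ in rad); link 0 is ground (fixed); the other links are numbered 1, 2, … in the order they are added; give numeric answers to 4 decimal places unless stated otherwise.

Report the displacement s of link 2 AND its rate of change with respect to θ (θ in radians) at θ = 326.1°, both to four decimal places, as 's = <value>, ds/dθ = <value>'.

segment 1 (0° to 118.9°, dwell): s unchanged at 0.0000
segment 2 (118.9° to 238.1°, simple-harmonic, h = 24) is passed completely: s = 0.0000 + (24) = 24.0000
θ = 326.1° falls in segment 3 (238.1° to 360°, cycloidal, h = -24): β = 326.1 − 238.1 = 88°, B = 121.9°; Δs = -24·(0.7219 − sin(2π·0.7219)/(2π)) = -21.0860; s = 24.0000 − 21.0860 = 2.9140
velocity in seg [238.1°–360°] (cycloidal), θ in radians: β = 88° = 1.5359 rad, B = 121.9° = 2.1276 rad; ds/dθ = (h/B)(1 − cos(2πβ/B)) = ((-24)/2.1276)(1 − cos(2π·0.7219)) = -13.261658 mm/rad

s = 2.9140, ds/dθ = -13.2617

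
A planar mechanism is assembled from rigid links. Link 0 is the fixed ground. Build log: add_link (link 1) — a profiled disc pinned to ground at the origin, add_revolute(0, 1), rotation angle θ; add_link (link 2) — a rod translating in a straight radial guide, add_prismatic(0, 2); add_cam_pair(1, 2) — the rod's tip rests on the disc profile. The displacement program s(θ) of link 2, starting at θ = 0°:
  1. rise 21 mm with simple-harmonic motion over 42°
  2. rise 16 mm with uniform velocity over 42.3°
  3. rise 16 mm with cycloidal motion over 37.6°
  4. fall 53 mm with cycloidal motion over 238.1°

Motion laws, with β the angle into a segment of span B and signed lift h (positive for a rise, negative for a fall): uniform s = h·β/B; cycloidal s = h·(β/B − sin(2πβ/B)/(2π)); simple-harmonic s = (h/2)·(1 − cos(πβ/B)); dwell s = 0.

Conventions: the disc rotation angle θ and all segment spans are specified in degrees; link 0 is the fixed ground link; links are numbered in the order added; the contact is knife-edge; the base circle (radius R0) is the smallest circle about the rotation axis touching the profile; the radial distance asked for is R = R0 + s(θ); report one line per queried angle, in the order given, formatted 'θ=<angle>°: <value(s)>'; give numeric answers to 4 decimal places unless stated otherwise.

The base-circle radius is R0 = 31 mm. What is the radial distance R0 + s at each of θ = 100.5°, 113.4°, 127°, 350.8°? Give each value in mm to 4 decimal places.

seg 1 [0°–42°] simple-harmonic, h=21: full span → s += 21 → s = 21.0000
seg 2 [42°–84.3°] uniform, h=16: full span → s += 16 → s = 37.0000
seg 3 [84.3°–121.9°] cycloidal, h=16: θ=100.5° here. β=16.2, B=37.6. 16·(0.4309 − sin(2π·0.4309)/(2π)) = 5.8217 → s = 42.8217
seg 3 [84.3°–121.9°] cycloidal, h=16: θ=113.4° here. β=29.1, B=37.6. 16·(0.7739 − sin(2π·0.7739)/(2π)) = 14.9007 → s = 51.9007
seg 3 [84.3°–121.9°] cycloidal, h=16: full span → s += 16 → s = 53.0000
seg 4 [121.9°–360°] cycloidal, h=-53: θ=127° here. β=5.1, B=238.1. -53·(0.0214 − sin(2π·0.0214)/(2π)) = -0.0034 → s = 52.9966
seg 4 [121.9°–360°] cycloidal, h=-53: θ=350.8° here. β=228.9, B=238.1. -53·(0.9614 − sin(2π·0.9614)/(2π)) = -52.9799 → s = 0.0201
θ=100.5°: R = R0 + s = 31 + 42.8217 = 73.8217
θ=113.4°: R = R0 + s = 31 + 51.9007 = 82.9007
θ=127°: R = R0 + s = 31 + 52.9966 = 83.9966
θ=350.8°: R = R0 + s = 31 + 0.0201 = 31.0201

θ=100.5°: 73.8217
θ=113.4°: 82.9007
θ=127°: 83.9966
θ=350.8°: 31.0201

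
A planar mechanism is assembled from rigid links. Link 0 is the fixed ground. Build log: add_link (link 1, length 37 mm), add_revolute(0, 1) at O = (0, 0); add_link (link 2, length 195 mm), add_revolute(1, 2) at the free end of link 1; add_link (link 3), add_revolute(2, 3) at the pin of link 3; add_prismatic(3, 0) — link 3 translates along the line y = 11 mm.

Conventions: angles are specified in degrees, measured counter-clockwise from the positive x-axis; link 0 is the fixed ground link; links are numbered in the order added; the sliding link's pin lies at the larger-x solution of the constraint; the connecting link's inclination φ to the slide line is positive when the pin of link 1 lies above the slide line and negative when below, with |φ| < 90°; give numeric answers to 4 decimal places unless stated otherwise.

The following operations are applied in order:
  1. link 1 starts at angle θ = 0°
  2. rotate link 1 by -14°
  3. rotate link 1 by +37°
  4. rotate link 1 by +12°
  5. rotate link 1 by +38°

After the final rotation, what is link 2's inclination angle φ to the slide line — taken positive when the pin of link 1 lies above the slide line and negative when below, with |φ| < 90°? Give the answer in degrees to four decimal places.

geometry: r = 37 mm, L = 195 mm, e = 11 mm; θ starts at 0°
rotate link 1 by -14°: θ ← 0° -14° = -14°
rotate link 1 by +37°: θ ← -14° +37° = 23°
rotate link 1 by +12°: θ ← 23° +12° = 35°
rotate link 1 by +38°: θ ← 35° +38° = 73°
h = r sin θ − e = 35.383276 − 11 = 24.383276
sin φ = h / L = 24.383276 / 195 = 0.12504244
φ = arcsin(0.12504244) = 7.183207°

7.1832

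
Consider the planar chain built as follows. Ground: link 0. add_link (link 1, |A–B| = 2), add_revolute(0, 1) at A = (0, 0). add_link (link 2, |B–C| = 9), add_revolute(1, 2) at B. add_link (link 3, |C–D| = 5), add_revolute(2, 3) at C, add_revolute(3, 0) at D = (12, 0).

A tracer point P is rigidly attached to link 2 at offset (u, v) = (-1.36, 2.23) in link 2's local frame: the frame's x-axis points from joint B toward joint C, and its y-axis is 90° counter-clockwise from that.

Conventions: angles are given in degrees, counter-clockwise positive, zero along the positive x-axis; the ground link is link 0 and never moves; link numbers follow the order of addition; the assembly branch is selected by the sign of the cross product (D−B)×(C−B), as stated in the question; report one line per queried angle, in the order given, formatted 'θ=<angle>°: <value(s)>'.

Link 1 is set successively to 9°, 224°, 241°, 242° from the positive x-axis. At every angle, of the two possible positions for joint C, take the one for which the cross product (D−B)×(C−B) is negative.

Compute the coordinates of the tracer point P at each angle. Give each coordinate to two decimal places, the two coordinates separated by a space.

A=(0,0), D=(12.00,0)
θ=9°: B = A + 2.00·(cos9°, sin9°) = (1.9754, 0.3129)
θ=9°: |BD| = 10.0295
θ=9°: circle(B,9.00) ∩ circle(D,5.00): a=7.8065, h=4.4787
θ=9°:   candidates: C₊=(9.9178,4.5458) cross=44.919; C₋=(9.6384,-4.4071) cross=-44.919
θ=9°:   branch - wants cross < 0 → take C=(9.6384,-4.4071) (cross=-44.919)
θ=9°: ex = (C−B)/|BC| = (0.8514,-0.5244); ey = (0.5244,0.8514)
θ=9°: P = B + -1.36·ex + 2.23·ey = (1.9869,2.9248)
θ=224°: B = A + 2.00·(cos224°, sin224°) = (-1.4387, -1.3893)
θ=224°: |BD| = 13.5103
θ=224°: circle(B,9.00) ∩ circle(D,5.00): a=8.8276, h=1.7529
θ=224°:   candidates: C₊=(7.1619,1.2621) cross=23.682; C₋=(7.5224,-2.2252) cross=-23.682
θ=224°:   branch - wants cross < 0 → take C=(7.5224,-2.2252) (cross=-23.682)
θ=224°: ex = (C−B)/|BC| = (0.9957,-0.0929); ey = (0.0929,0.9957)
θ=224°: P = B + -1.36·ex + 2.23·ey = (-2.5857,0.9573)
θ=241°: B = A + 2.00·(cos241°, sin241°) = (-0.9696, -1.7492)
θ=241°: |BD| = 13.0870
θ=241°: circle(B,9.00) ∩ circle(D,5.00): a=8.6830, h=2.3674
θ=241°:   candidates: C₊=(7.3191,1.7575) cross=30.983; C₋=(7.9519,-2.9348) cross=-30.983
θ=241°:   branch - wants cross < 0 → take C=(7.9519,-2.9348) (cross=-30.983)
θ=241°: ex = (C−B)/|BC| = (0.9913,-0.1317); ey = (0.1317,0.9913)
θ=241°: P = B + -1.36·ex + 2.23·ey = (-2.0240,0.6405)
θ=242°: B = A + 2.00·(cos242°, sin242°) = (-0.9389, -1.7659)
θ=242°: |BD| = 13.0589
θ=242°: circle(B,9.00) ∩ circle(D,5.00): a=8.6736, h=2.4019
θ=242°:   candidates: C₊=(7.3302,1.7868) cross=31.366; C₋=(7.9798,-2.9728) cross=-31.366
θ=242°:   branch - wants cross < 0 → take C=(7.9798,-2.9728) (cross=-31.366)
θ=242°: ex = (C−B)/|BC| = (0.9910,-0.1341); ey = (0.1341,0.9910)
θ=242°: P = B + -1.36·ex + 2.23·ey = (-1.9876,0.6263)

θ=9°: 1.99 2.92
θ=224°: -2.59 0.96
θ=241°: -2.02 0.64
θ=242°: -1.99 0.63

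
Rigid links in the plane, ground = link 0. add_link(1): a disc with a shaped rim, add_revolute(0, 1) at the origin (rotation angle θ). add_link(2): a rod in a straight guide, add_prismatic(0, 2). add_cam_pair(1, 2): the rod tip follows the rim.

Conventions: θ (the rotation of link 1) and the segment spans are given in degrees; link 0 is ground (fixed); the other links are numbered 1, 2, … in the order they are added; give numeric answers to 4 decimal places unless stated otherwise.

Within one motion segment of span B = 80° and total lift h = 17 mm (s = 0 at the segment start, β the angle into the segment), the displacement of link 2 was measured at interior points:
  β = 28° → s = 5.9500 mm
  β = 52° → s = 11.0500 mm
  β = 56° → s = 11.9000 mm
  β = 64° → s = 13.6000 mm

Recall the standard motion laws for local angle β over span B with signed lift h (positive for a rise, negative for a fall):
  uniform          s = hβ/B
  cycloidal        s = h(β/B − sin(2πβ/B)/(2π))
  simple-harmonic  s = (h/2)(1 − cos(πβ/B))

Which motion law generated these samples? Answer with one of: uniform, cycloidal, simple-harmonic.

candidates at β/B = r: uniform s = h·r (linear in β); cycloidal s = h·(r − sin(2πr)/(2π)); simple-harmonic s = (h/2)(1 − cos(πr))
β=28°: printed 5.9500 | uniform 5.9500, cycloidal 3.7611, simple-harmonic 4.6411
β=52°: printed 11.0500 | uniform 11.0500, cycloidal 13.2389, simple-harmonic 12.3589
β=56°: printed 11.9000 | uniform 11.9000, cycloidal 14.4732, simple-harmonic 13.4962
β=64°: printed 13.6000 | uniform 13.6000, cycloidal 16.1732, simple-harmonic 15.3766
only one law matches every sample → uniform

uniform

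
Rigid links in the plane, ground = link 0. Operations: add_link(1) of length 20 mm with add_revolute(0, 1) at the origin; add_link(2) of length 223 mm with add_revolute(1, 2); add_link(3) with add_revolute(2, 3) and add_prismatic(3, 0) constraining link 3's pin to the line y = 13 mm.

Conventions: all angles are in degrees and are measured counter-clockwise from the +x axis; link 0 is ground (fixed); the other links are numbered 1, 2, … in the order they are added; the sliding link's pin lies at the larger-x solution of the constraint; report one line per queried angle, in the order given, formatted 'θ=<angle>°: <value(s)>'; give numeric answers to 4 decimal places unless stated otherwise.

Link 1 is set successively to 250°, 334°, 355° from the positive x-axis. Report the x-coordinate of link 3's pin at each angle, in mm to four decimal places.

geometry: r = 20 mm, L = 223 mm, e = 13 mm
θ=250°: crank pin P = (r cos θ, r sin θ) = (-6.840403, -18.793852)
θ=250°: h = r sin θ − e = -18.793852 − 13 = -31.793852
θ=250°: x = r cos θ + √(L² − h²) = -6.840403 + 220.721886 = 213.881483
θ=334°: crank pin P = (r cos θ, r sin θ) = (17.975881, -8.767423)
θ=334°: h = r sin θ − e = -8.767423 − 13 = -21.767423
θ=334°: x = r cos θ + √(L² − h²) = 17.975881 + 221.935079 = 239.910960
θ=355°: crank pin P = (r cos θ, r sin θ) = (19.923894, -1.743115)
θ=355°: h = r sin θ − e = -1.743115 − 13 = -14.743115
θ=355°: x = r cos θ + √(L² − h²) = 19.923894 + 222.512113 = 242.436007

θ=250°: 213.8815
θ=334°: 239.9110
θ=355°: 242.4360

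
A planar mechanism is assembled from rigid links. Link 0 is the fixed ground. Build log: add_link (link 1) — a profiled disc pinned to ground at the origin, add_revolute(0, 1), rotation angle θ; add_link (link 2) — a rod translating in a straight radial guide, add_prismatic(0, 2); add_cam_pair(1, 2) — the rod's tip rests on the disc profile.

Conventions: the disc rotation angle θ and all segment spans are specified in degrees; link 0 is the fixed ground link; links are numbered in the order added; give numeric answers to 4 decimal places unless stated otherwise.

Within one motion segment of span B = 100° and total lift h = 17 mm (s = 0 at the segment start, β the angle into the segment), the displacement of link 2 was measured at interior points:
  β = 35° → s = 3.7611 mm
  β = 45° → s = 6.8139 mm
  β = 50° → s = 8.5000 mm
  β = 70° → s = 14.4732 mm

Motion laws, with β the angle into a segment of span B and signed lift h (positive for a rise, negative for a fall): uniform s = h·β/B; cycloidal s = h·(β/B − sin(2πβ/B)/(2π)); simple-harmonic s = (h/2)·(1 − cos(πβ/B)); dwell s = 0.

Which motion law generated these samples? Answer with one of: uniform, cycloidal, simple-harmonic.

candidates at β/B = r: uniform s = h·r (linear in β); cycloidal s = h·(r − sin(2πr)/(2π)); simple-harmonic s = (h/2)(1 − cos(πr))
β=35°: printed 3.7611 | uniform 5.9500, cycloidal 3.7611, simple-harmonic 4.6411
β=45°: printed 6.8139 | uniform 7.6500, cycloidal 6.8139, simple-harmonic 7.1703
β=50°: printed 8.5000 | uniform 8.5000, cycloidal 8.5000, simple-harmonic 8.5000
β=70°: printed 14.4732 | uniform 11.9000, cycloidal 14.4732, simple-harmonic 13.4962
only one law matches every sample → cycloidal

cycloidal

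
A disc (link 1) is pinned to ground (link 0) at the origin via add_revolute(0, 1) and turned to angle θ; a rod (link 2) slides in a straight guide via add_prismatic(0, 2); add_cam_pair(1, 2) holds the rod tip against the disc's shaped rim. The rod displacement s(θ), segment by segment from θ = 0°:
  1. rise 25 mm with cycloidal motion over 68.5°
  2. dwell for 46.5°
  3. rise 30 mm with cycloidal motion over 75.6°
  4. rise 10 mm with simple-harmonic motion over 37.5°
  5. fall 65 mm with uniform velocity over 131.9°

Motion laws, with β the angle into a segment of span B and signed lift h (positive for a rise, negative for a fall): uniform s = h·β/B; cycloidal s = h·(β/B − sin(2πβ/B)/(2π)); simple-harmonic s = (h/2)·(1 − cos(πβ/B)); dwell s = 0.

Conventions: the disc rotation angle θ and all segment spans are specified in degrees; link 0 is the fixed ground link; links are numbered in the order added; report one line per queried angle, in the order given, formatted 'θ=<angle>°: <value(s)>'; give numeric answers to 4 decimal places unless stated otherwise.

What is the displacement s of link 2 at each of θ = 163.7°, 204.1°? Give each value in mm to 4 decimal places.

segment 1 (0° to 68.5°, cycloidal, h = 25) is passed completely: s = 0.0000 + (25) = 25.0000
segment 2 (68.5° to 115°, dwell): s unchanged at 25.0000
θ = 163.7° falls in segment 3 (115° to 190.6°, cycloidal, h = 30): β = 163.7 − 115 = 48.7°, B = 75.6°; Δs = 30·(0.6442 − sin(2π·0.6442)/(2π)) = 23.0830; s = 25.0000 + 23.0830 = 48.0830
segment 3 (115° to 190.6°, cycloidal, h = 30) is passed completely: s = 25.0000 + (30) = 55.0000
θ = 204.1° falls in segment 4 (190.6° to 228.1°, simple-harmonic, h = 10): β = 204.1 − 190.6 = 13.5°, B = 37.5°; Δs = 10/2·(1 − cos(π·0.3600)) = 2.8711; s = 55.0000 + 2.8711 = 57.8711

θ=163.7°: 48.0830
θ=204.1°: 57.8711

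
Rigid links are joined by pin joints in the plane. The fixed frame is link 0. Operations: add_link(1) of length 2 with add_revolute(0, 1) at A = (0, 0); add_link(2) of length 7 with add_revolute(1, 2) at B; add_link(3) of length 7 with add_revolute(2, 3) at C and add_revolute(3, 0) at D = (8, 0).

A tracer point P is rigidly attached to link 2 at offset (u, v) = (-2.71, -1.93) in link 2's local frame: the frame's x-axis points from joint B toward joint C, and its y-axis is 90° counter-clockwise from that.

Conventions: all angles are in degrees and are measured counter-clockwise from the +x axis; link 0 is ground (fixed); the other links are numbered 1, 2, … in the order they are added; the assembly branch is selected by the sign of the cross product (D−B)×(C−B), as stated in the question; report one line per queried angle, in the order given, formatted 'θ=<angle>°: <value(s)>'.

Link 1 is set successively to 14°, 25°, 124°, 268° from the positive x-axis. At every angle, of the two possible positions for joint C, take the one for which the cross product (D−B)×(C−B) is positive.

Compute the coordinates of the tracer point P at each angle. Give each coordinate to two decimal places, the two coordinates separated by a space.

A=(0,0), D=(8.00,0)
θ=14°: B = A + 2.00·(cos14°, sin14°) = (1.9406, 0.4838)
θ=14°: |BD| = 6.0787
θ=14°: circle(B,7.00) ∩ circle(D,7.00): a=3.0393, h=6.3057
θ=14°:   candidates: C₊=(5.4722,6.5277) cross=38.331; C₋=(4.4684,-6.0438) cross=-38.331
θ=14°:   branch + wants cross > 0 → take C=(5.4722,6.5277) (cross=38.331)
θ=14°: ex = (C−B)/|BC| = (0.5045,0.8634); ey = (-0.8634,0.5045)
θ=14°: P = B + -2.71·ex + -1.93·ey = (2.2397,-2.8297)
θ=25°: B = A + 2.00·(cos25°, sin25°) = (1.8126, 0.8452)
θ=25°: |BD| = 6.2448
θ=25°: circle(B,7.00) ∩ circle(D,7.00): a=3.1224, h=6.2650
θ=25°:   candidates: C₊=(5.7543,6.6300) cross=39.124; C₋=(4.0583,-5.7847) cross=-39.124
θ=25°:   branch + wants cross > 0 → take C=(5.7543,6.6300) (cross=39.124)
θ=25°: ex = (C−B)/|BC| = (0.5631,0.8264); ey = (-0.8264,0.5631)
θ=25°: P = B + -2.71·ex + -1.93·ey = (1.8816,-2.4811)
θ=124°: B = A + 2.00·(cos124°, sin124°) = (-1.1184, 1.6581)
θ=124°: |BD| = 9.2679
θ=124°: circle(B,7.00) ∩ circle(D,7.00): a=4.6340, h=5.2466
θ=124°:   candidates: C₊=(4.3794,5.9910) cross=48.625; C₋=(2.5022,-4.3329) cross=-48.625
θ=124°:   branch + wants cross > 0 → take C=(4.3794,5.9910) (cross=48.625)
θ=124°: ex = (C−B)/|BC| = (0.7854,0.6190); ey = (-0.6190,0.7854)
θ=124°: P = B + -2.71·ex + -1.93·ey = (-2.0522,-1.5352)
θ=268°: B = A + 2.00·(cos268°, sin268°) = (-0.0698, -1.9988)
θ=268°: |BD| = 8.3137
θ=268°: circle(B,7.00) ∩ circle(D,7.00): a=4.1568, h=5.6321
θ=268°:   candidates: C₊=(2.6110,4.4675) cross=46.823; C₋=(5.3192,-6.4663) cross=-46.823
θ=268°:   branch + wants cross > 0 → take C=(2.6110,4.4675) (cross=46.823)
θ=268°: ex = (C−B)/|BC| = (0.3830,0.9238); ey = (-0.9238,0.3830)
θ=268°: P = B + -2.71·ex + -1.93·ey = (0.6752,-5.2413)

θ=14°: 2.24 -2.83
θ=25°: 1.88 -2.48
θ=124°: -2.05 -1.54
θ=268°: 0.68 -5.24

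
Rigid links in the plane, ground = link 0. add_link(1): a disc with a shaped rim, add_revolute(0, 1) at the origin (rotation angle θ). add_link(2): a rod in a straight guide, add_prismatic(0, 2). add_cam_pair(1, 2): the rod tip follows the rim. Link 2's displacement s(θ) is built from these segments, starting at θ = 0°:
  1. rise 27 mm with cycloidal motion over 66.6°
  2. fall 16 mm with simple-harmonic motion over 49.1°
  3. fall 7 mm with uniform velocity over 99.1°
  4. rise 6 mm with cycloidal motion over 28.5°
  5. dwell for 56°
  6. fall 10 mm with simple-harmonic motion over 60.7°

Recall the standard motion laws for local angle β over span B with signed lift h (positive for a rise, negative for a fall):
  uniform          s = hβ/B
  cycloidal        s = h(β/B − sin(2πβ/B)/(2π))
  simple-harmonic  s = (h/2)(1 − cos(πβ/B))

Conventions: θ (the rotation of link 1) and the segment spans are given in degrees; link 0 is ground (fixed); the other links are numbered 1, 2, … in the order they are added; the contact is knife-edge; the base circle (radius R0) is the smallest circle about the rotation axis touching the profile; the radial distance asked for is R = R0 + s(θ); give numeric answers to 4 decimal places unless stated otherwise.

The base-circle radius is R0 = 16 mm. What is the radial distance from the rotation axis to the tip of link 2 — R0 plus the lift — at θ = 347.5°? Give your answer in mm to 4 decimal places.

segment 1 (0° to 66.6°, cycloidal, h = 27) is passed completely: s = 0.0000 + (27) = 27.0000
segment 2 (66.6° to 115.7°, simple-harmonic, h = -16) is passed completely: s = 27.0000 + (-16) = 11.0000
segment 3 (115.7° to 214.8°, uniform, h = -7) is passed completely: s = 11.0000 + (-7) = 4.0000
segment 4 (214.8° to 243.3°, cycloidal, h = 6) is passed completely: s = 4.0000 + (6) = 10.0000
segment 5 (243.3° to 299.3°, dwell): s unchanged at 10.0000
θ = 347.5° falls in segment 6 (299.3° to 360°, simple-harmonic, h = -10): β = 347.5 − 299.3 = 48.2°, B = 60.7°; Δs = -10/2·(1 − cos(π·0.7941)) = -8.9896; s = 10.0000 − 8.9896 = 1.0104
R = R0 + s = 16 + 1.0104 = 17.0104

17.0104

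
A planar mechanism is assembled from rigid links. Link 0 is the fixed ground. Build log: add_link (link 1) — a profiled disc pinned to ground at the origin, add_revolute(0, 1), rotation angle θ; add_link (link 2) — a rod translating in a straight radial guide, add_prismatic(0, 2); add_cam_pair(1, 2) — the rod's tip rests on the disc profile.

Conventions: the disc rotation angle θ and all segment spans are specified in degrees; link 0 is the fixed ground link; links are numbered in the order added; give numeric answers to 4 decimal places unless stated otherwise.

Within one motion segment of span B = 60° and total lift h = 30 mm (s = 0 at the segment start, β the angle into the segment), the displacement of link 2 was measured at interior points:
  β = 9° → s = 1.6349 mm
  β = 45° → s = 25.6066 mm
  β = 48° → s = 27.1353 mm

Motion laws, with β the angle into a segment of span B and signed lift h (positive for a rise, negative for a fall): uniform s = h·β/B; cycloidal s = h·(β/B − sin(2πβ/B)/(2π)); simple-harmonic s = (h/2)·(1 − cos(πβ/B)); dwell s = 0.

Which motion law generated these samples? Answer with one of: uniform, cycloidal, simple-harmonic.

candidates at β/B = r: uniform s = h·r (linear in β); cycloidal s = h·(r − sin(2πr)/(2π)); simple-harmonic s = (h/2)(1 − cos(πr))
β=9°: printed 1.6349 | uniform 4.5000, cycloidal 0.6372, simple-harmonic 1.6349
β=45°: printed 25.6066 | uniform 22.5000, cycloidal 27.2746, simple-harmonic 25.6066
β=48°: printed 27.1353 | uniform 24.0000, cycloidal 28.5410, simple-harmonic 27.1353
only one law matches every sample → simple-harmonic

simple-harmonic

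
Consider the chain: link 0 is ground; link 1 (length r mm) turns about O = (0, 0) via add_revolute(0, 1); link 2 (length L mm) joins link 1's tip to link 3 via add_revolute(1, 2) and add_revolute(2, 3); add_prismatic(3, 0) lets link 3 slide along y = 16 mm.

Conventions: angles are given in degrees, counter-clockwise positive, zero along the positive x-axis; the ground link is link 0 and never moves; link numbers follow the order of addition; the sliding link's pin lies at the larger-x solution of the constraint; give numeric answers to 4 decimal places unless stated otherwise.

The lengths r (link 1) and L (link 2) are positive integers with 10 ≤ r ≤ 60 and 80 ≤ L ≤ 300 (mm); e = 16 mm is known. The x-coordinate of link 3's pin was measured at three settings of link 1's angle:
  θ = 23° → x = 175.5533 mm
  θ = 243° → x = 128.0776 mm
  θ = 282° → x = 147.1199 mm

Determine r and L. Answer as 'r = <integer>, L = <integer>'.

constraint per measurement: (x − r cos θ)² + (r sin θ − e)² = L²
subtracting the θ₁ and θ₂ equations cancels the r² and L² terms:
r = (x₁² − x₂²) / (2[(x₁cos θ₁ + e sin θ₁) − (x₂cos θ₂ + e sin θ₂)]) = 30.0000 → r = 30
L² = (x₁ − r cos θ₁)² + (r sin θ₁ − e)² = 21903.9994 → L = 148.0000 → L = 148
check at θ₃=282°: x = 147.1199 (printed 147.1199) ✓

r = 30, L = 148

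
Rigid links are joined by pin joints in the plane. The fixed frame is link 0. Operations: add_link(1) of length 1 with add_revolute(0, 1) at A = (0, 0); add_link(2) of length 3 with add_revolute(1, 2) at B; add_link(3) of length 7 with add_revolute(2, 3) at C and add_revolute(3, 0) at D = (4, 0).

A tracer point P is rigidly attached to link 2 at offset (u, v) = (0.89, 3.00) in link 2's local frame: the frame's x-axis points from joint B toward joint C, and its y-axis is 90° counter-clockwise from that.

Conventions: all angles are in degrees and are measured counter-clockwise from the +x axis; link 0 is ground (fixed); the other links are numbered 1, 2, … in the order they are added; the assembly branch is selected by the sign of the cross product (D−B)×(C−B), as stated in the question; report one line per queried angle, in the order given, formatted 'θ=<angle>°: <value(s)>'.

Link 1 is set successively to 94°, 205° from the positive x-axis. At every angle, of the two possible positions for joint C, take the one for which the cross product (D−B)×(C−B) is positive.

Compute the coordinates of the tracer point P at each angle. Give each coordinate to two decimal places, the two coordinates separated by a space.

A=(0,0), D=(4.00,0)
θ=94°: B = A + 1.00·(cos94°, sin94°) = (-0.0698, 0.9976)
θ=94°: |BD| = 4.1902
θ=94°: circle(B,3.00) ∩ circle(D,7.00): a=-2.6779, h=1.3524
θ=94°:   candidates: C₊=(-2.3487,2.9486) cross=5.667; C₋=(-2.9926,0.3216) cross=-5.667
θ=94°:   branch + wants cross > 0 → take C=(-2.3487,2.9486) (cross=5.667)
θ=94°: ex = (C−B)/|BC| = (-0.7596,0.6503); ey = (-0.6503,-0.7596)
θ=94°: P = B + 0.89·ex + 3.00·ey = (-2.6969,-0.7026)
θ=205°: B = A + 1.00·(cos205°, sin205°) = (-0.9063, -0.4226)
θ=205°: |BD| = 4.9245
θ=205°: circle(B,3.00) ∩ circle(D,7.00): a=-1.5991, h=2.5383
θ=205°:   candidates: C₊=(-2.7174,1.9691) cross=12.500; C₋=(-2.2817,-3.0888) cross=-12.500
θ=205°:   branch + wants cross > 0 → take C=(-2.7174,1.9691) (cross=12.500)
θ=205°: ex = (C−B)/|BC| = (-0.6037,0.7972); ey = (-0.7972,-0.6037)
θ=205°: P = B + 0.89·ex + 3.00·ey = (-3.8353,-1.5241)

θ=94°: -2.70 -0.70
θ=205°: -3.84 -1.52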